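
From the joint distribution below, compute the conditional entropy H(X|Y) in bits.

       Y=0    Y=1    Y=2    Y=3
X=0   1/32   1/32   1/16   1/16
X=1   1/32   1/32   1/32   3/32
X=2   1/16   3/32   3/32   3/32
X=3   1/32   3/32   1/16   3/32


H(X|Y) = Σ_y p(y) H(X|Y=y)
  p(Y=0) = 5/32, H(X|Y=0) = 1.9219
  p(Y=1) = 1/4, H(X|Y=1) = 1.8113
  p(Y=2) = 1/4, H(X|Y=2) = 1.9056
  p(Y=3) = 11/32, H(X|Y=3) = 1.9808
H(X|Y) = 0.1562×1.9219 + 0.2500×1.8113 + 0.2500×1.9056 + 0.3438×1.9808 = 1.9104 bits


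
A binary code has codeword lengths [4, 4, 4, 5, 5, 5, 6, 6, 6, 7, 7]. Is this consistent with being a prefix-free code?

Kraft inequality: Σ 2^(-l_i) ≤ 1 for prefix-free code
Calculating: 2^(-4) + 2^(-4) + 2^(-4) + 2^(-5) + 2^(-5) + 2^(-5) + 2^(-6) + 2^(-6) + 2^(-6) + 2^(-7) + 2^(-7)
= 0.0625 + 0.0625 + 0.0625 + 0.03125 + 0.03125 + 0.03125 + 0.015625 + 0.015625 + 0.015625 + 0.0078125 + 0.0078125
= 0.3438
Since 0.3438 ≤ 1, prefix-free code exists


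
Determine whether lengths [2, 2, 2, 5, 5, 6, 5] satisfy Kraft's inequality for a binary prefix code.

Kraft inequality: Σ 2^(-l_i) ≤ 1 for prefix-free code
Calculating: 2^(-2) + 2^(-2) + 2^(-2) + 2^(-5) + 2^(-5) + 2^(-6) + 2^(-5)
= 0.25 + 0.25 + 0.25 + 0.03125 + 0.03125 + 0.015625 + 0.03125
= 0.8594
Since 0.8594 ≤ 1, prefix-free code exists


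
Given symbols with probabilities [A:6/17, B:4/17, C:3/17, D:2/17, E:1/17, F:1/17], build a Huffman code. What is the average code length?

Huffman tree construction:
Combine smallest probabilities repeatedly
Resulting codes:
  A: 11 (length 2)
  B: 01 (length 2)
  C: 00 (length 2)
  D: 100 (length 3)
  E: 1010 (length 4)
  F: 1011 (length 4)
Average length = Σ p(s) × length(s) = 2.3529 bits


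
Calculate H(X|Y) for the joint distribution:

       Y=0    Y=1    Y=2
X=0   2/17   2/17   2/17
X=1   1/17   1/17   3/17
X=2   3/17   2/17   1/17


H(X|Y) = Σ_y p(y) H(X|Y=y)
  p(Y=0) = 6/17, H(X|Y=0) = 1.4591
  p(Y=1) = 5/17, H(X|Y=1) = 1.5219
  p(Y=2) = 6/17, H(X|Y=2) = 1.4591
H(X|Y) = 0.3529×1.4591 + 0.2941×1.5219 + 0.3529×1.4591 = 1.4776 bits


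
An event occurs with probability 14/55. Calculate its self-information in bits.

Information content I(x) = -log₂(p(x))
I = -log₂(14/55) = -log₂(0.2545)
I = 1.9740 bits


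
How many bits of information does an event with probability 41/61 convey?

Information content I(x) = -log₂(p(x))
I = -log₂(41/61) = -log₂(0.6721)
I = 0.5732 bits


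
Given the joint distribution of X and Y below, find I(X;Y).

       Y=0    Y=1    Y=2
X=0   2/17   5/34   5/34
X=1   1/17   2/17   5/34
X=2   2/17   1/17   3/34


H(X) = 1.5614, H(Y) = 1.5763, H(X,Y) = 3.0997
I(X;Y) = H(X) + H(Y) - H(X,Y) = 0.0380 bits


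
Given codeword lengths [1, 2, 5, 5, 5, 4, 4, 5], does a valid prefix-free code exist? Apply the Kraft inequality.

Kraft inequality: Σ 2^(-l_i) ≤ 1 for prefix-free code
Calculating: 2^(-1) + 2^(-2) + 2^(-5) + 2^(-5) + 2^(-5) + 2^(-4) + 2^(-4) + 2^(-5)
= 0.5 + 0.25 + 0.03125 + 0.03125 + 0.03125 + 0.0625 + 0.0625 + 0.03125
= 1.0000
Since 1.0000 ≤ 1, prefix-free code exists


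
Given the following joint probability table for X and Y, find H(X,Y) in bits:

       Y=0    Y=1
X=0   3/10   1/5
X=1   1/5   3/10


H(X,Y) = -Σ p(x,y) log₂ p(x,y)
  p(0,0)=3/10: -0.3000 × log₂(0.3000) = 0.5211
  p(0,1)=1/5: -0.2000 × log₂(0.2000) = 0.4644
  p(1,0)=1/5: -0.2000 × log₂(0.2000) = 0.4644
  p(1,1)=3/10: -0.3000 × log₂(0.3000) = 0.5211
H(X,Y) = 1.9710 bits


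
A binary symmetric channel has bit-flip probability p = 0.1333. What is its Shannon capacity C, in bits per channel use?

For BSC with error probability p:
C = 1 - H(p) where H(p) is binary entropy
H(0.1333) = -0.1333 × log₂(0.1333) - 0.8667 × log₂(0.8667)
H(p) = 0.5664
C = 1 - 0.5664 = 0.4336 bits/use


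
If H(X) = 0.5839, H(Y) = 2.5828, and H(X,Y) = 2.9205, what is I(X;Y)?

I(X;Y) = H(X) + H(Y) - H(X,Y)
I(X;Y) = 0.5839 + 2.5828 - 2.9205 = 0.2462 bits


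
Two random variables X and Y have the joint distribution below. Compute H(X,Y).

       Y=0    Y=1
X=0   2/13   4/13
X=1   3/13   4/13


H(X,Y) = -Σ p(x,y) log₂ p(x,y)
  p(0,0)=2/13: -0.1538 × log₂(0.1538) = 0.4155
  p(0,1)=4/13: -0.3077 × log₂(0.3077) = 0.5232
  p(1,0)=3/13: -0.2308 × log₂(0.2308) = 0.4882
  p(1,1)=4/13: -0.3077 × log₂(0.3077) = 0.5232
H(X,Y) = 1.9501 bits


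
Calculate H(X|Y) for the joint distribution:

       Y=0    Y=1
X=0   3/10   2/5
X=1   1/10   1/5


H(X|Y) = Σ_y p(y) H(X|Y=y)
  p(Y=0) = 2/5, H(X|Y=0) = 0.8113
  p(Y=1) = 3/5, H(X|Y=1) = 0.9183
H(X|Y) = 0.4000×0.8113 + 0.6000×0.9183 = 0.8755 bits


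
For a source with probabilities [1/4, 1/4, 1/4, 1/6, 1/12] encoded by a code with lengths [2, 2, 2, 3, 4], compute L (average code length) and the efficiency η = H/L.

Average length L = Σ p_i × l_i = 2.3333 bits
Entropy H = 2.2296 bits
Efficiency η = H/L × 100% = 95.55%


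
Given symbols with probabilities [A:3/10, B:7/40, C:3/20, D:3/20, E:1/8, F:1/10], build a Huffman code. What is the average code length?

Huffman tree construction:
Combine smallest probabilities repeatedly
Resulting codes:
  A: 10 (length 2)
  B: 00 (length 2)
  C: 110 (length 3)
  D: 111 (length 3)
  E: 011 (length 3)
  F: 010 (length 3)
Average length = Σ p(s) × length(s) = 2.5250 bits


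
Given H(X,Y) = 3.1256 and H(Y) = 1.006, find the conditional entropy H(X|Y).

Chain rule: H(X,Y) = H(X|Y) + H(Y)
H(X|Y) = H(X,Y) - H(Y) = 3.1256 - 1.006 = 2.1196 bits


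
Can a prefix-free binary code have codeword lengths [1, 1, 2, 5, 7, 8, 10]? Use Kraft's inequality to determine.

Kraft inequality: Σ 2^(-l_i) ≤ 1 for prefix-free code
Calculating: 2^(-1) + 2^(-1) + 2^(-2) + 2^(-5) + 2^(-7) + 2^(-8) + 2^(-10)
= 0.5 + 0.5 + 0.25 + 0.03125 + 0.0078125 + 0.00390625 + 0.0009765625
= 1.2939
Since 1.2939 > 1, prefix-free code does not exist


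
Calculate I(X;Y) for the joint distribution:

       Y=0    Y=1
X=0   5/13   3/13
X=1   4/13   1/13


H(X) = 0.9612, H(Y) = 0.8905, H(X,Y) = 1.8262
I(X;Y) = H(X) + H(Y) - H(X,Y) = 0.0255 bits


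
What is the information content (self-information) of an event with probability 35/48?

Information content I(x) = -log₂(p(x))
I = -log₂(35/48) = -log₂(0.7292)
I = 0.4557 bits


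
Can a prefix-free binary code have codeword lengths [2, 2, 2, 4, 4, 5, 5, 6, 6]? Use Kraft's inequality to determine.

Kraft inequality: Σ 2^(-l_i) ≤ 1 for prefix-free code
Calculating: 2^(-2) + 2^(-2) + 2^(-2) + 2^(-4) + 2^(-4) + 2^(-5) + 2^(-5) + 2^(-6) + 2^(-6)
= 0.25 + 0.25 + 0.25 + 0.0625 + 0.0625 + 0.03125 + 0.03125 + 0.015625 + 0.015625
= 0.9688
Since 0.9688 ≤ 1, prefix-free code exists


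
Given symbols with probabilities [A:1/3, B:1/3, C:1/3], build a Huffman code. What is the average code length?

Huffman tree construction:
Combine smallest probabilities repeatedly
Resulting codes:
  A: 10 (length 2)
  B: 11 (length 2)
  C: 0 (length 1)
Average length = Σ p(s) × length(s) = 1.6667 bits


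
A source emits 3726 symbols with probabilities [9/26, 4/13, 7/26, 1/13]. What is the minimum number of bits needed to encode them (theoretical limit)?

Entropy H = 1.8473 bits/symbol
Minimum bits = H × n = 1.8473 × 3726
= 6883.16 bits


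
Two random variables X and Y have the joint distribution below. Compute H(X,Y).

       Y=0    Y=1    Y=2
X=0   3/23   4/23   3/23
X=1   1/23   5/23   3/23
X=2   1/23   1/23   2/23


H(X,Y) = -Σ p(x,y) log₂ p(x,y)
  p(0,0)=3/23: -0.1304 × log₂(0.1304) = 0.3833
  p(0,1)=4/23: -0.1739 × log₂(0.1739) = 0.4389
  p(0,2)=3/23: -0.1304 × log₂(0.1304) = 0.3833
  p(1,0)=1/23: -0.0435 × log₂(0.0435) = 0.1967
  p(1,1)=5/23: -0.2174 × log₂(0.2174) = 0.4786
  p(1,2)=3/23: -0.1304 × log₂(0.1304) = 0.3833
  p(2,0)=1/23: -0.0435 × log₂(0.0435) = 0.1967
  p(2,1)=1/23: -0.0435 × log₂(0.0435) = 0.1967
  p(2,2)=2/23: -0.0870 × log₂(0.0870) = 0.3064
H(X,Y) = 2.9638 bits


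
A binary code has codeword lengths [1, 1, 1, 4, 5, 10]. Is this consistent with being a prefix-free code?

Kraft inequality: Σ 2^(-l_i) ≤ 1 for prefix-free code
Calculating: 2^(-1) + 2^(-1) + 2^(-1) + 2^(-4) + 2^(-5) + 2^(-10)
= 0.5 + 0.5 + 0.5 + 0.0625 + 0.03125 + 0.0009765625
= 1.5947
Since 1.5947 > 1, prefix-free code does not exist


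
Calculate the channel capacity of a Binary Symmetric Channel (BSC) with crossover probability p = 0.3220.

For BSC with error probability p:
C = 1 - H(p) where H(p) is binary entropy
H(0.3220) = -0.3220 × log₂(0.3220) - 0.6780 × log₂(0.6780)
H(p) = 0.9065
C = 1 - 0.9065 = 0.0935 bits/use


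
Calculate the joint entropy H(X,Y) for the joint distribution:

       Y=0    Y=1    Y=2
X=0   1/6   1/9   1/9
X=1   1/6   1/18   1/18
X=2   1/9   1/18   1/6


H(X,Y) = -Σ p(x,y) log₂ p(x,y)
  p(0,0)=1/6: -0.1667 × log₂(0.1667) = 0.4308
  p(0,1)=1/9: -0.1111 × log₂(0.1111) = 0.3522
  p(0,2)=1/9: -0.1111 × log₂(0.1111) = 0.3522
  p(1,0)=1/6: -0.1667 × log₂(0.1667) = 0.4308
  p(1,1)=1/18: -0.0556 × log₂(0.0556) = 0.2317
  p(1,2)=1/18: -0.0556 × log₂(0.0556) = 0.2317
  p(2,0)=1/9: -0.1111 × log₂(0.1111) = 0.3522
  p(2,1)=1/18: -0.0556 × log₂(0.0556) = 0.2317
  p(2,2)=1/6: -0.1667 × log₂(0.1667) = 0.4308
H(X,Y) = 3.0441 bits


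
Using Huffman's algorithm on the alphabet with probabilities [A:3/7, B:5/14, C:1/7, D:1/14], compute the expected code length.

Huffman tree construction:
Combine smallest probabilities repeatedly
Resulting codes:
  A: 0 (length 1)
  B: 11 (length 2)
  C: 101 (length 3)
  D: 100 (length 3)
Average length = Σ p(s) × length(s) = 1.7857 bits


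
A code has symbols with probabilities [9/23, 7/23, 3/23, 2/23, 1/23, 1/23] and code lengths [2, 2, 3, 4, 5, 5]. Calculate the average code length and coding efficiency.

Average length L = Σ p_i × l_i = 2.5652 bits
Entropy H = 2.1351 bits
Efficiency η = H/L × 100% = 83.23%


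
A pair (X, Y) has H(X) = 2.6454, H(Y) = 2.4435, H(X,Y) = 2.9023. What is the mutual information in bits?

I(X;Y) = H(X) + H(Y) - H(X,Y)
I(X;Y) = 2.6454 + 2.4435 - 2.9023 = 2.1866 bits


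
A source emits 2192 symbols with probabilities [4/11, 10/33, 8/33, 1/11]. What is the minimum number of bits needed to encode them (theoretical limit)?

Entropy H = 1.8628 bits/symbol
Minimum bits = H × n = 1.8628 × 2192
= 4083.18 bits


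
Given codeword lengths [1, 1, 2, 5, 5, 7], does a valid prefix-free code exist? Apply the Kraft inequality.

Kraft inequality: Σ 2^(-l_i) ≤ 1 for prefix-free code
Calculating: 2^(-1) + 2^(-1) + 2^(-2) + 2^(-5) + 2^(-5) + 2^(-7)
= 0.5 + 0.5 + 0.25 + 0.03125 + 0.03125 + 0.0078125
= 1.3203
Since 1.3203 > 1, prefix-free code does not exist


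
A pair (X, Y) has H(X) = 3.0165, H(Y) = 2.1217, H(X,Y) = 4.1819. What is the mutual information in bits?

I(X;Y) = H(X) + H(Y) - H(X,Y)
I(X;Y) = 3.0165 + 2.1217 - 4.1819 = 0.9563 bits


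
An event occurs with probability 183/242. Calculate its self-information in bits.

Information content I(x) = -log₂(p(x))
I = -log₂(183/242) = -log₂(0.7562)
I = 0.4032 bits


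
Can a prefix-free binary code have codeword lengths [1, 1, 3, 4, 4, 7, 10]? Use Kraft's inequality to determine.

Kraft inequality: Σ 2^(-l_i) ≤ 1 for prefix-free code
Calculating: 2^(-1) + 2^(-1) + 2^(-3) + 2^(-4) + 2^(-4) + 2^(-7) + 2^(-10)
= 0.5 + 0.5 + 0.125 + 0.0625 + 0.0625 + 0.0078125 + 0.0009765625
= 1.2588
Since 1.2588 > 1, prefix-free code does not exist


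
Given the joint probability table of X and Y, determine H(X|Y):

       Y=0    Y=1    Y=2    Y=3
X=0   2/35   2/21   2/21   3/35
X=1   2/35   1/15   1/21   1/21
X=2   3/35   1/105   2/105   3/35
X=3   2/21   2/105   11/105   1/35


H(X|Y) = Σ_y p(y) H(X|Y=y)
  p(Y=0) = 31/105, H(X|Y=0) = 1.9617
  p(Y=1) = 4/21, H(X|Y=1) = 1.5784
  p(Y=2) = 4/15, H(X|Y=2) = 1.7758
  p(Y=3) = 26/105, H(X|Y=3) = 1.8765
H(X|Y) = 0.2952×1.9617 + 0.1905×1.5784 + 0.2667×1.7758 + 0.2476×1.8765 = 1.8180 bits


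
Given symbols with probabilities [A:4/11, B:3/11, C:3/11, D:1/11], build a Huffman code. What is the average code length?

Huffman tree construction:
Combine smallest probabilities repeatedly
Resulting codes:
  A: 11 (length 2)
  B: 01 (length 2)
  C: 10 (length 2)
  D: 00 (length 2)
Average length = Σ p(s) × length(s) = 2.0000 bits


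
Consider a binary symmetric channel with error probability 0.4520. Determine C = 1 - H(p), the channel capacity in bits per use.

For BSC with error probability p:
C = 1 - H(p) where H(p) is binary entropy
H(0.4520) = -0.4520 × log₂(0.4520) - 0.5480 × log₂(0.5480)
H(p) = 0.9933
C = 1 - 0.9933 = 0.0067 bits/use


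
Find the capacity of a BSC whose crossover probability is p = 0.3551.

For BSC with error probability p:
C = 1 - H(p) where H(p) is binary entropy
H(0.3551) = -0.3551 × log₂(0.3551) - 0.6449 × log₂(0.6449)
H(p) = 0.9385
C = 1 - 0.9385 = 0.0615 bits/use


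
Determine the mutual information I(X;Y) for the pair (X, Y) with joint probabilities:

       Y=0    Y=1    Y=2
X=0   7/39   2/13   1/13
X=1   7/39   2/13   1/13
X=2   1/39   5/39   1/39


H(X) = 1.4995, H(Y) = 1.4972, H(X,Y) = 2.9407
I(X;Y) = H(X) + H(Y) - H(X,Y) = 0.0559 bits


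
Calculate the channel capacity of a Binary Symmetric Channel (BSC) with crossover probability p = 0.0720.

For BSC with error probability p:
C = 1 - H(p) where H(p) is binary entropy
H(0.0720) = -0.0720 × log₂(0.0720) - 0.9280 × log₂(0.9280)
H(p) = 0.3733
C = 1 - 0.3733 = 0.6267 bits/use


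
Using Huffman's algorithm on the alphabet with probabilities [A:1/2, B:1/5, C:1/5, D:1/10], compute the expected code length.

Huffman tree construction:
Combine smallest probabilities repeatedly
Resulting codes:
  A: 0 (length 1)
  B: 111 (length 3)
  C: 10 (length 2)
  D: 110 (length 3)
Average length = Σ p(s) × length(s) = 1.8000 bits


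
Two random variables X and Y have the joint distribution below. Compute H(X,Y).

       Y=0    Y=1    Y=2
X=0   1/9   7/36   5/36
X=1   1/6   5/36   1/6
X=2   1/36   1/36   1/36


H(X,Y) = -Σ p(x,y) log₂ p(x,y)
  p(0,0)=1/9: -0.1111 × log₂(0.1111) = 0.3522
  p(0,1)=7/36: -0.1944 × log₂(0.1944) = 0.4594
  p(0,2)=5/36: -0.1389 × log₂(0.1389) = 0.3956
  p(1,0)=1/6: -0.1667 × log₂(0.1667) = 0.4308
  p(1,1)=5/36: -0.1389 × log₂(0.1389) = 0.3956
  p(1,2)=1/6: -0.1667 × log₂(0.1667) = 0.4308
  p(2,0)=1/36: -0.0278 × log₂(0.0278) = 0.1436
  p(2,1)=1/36: -0.0278 × log₂(0.0278) = 0.1436
  p(2,2)=1/36: -0.0278 × log₂(0.0278) = 0.1436
H(X,Y) = 2.8952 bits


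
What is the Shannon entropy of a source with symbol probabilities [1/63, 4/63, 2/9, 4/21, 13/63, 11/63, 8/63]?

H(X) = -Σ p(x) log₂ p(x)
  -1/63 × log₂(1/63) = 0.0949
  -4/63 × log₂(4/63) = 0.2525
  -2/9 × log₂(2/9) = 0.4822
  -4/21 × log₂(4/21) = 0.4557
  -13/63 × log₂(13/63) = 0.4698
  -11/63 × log₂(11/63) = 0.4396
  -8/63 × log₂(8/63) = 0.3781
H(X) = 2.5728 bits


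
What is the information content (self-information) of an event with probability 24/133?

Information content I(x) = -log₂(p(x))
I = -log₂(24/133) = -log₂(0.1805)
I = 2.4703 bits


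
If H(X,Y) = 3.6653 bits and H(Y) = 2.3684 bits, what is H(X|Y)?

Chain rule: H(X,Y) = H(X|Y) + H(Y)
H(X|Y) = H(X,Y) - H(Y) = 3.6653 - 2.3684 = 1.2969 bits


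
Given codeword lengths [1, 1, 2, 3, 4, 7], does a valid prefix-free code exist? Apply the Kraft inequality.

Kraft inequality: Σ 2^(-l_i) ≤ 1 for prefix-free code
Calculating: 2^(-1) + 2^(-1) + 2^(-2) + 2^(-3) + 2^(-4) + 2^(-7)
= 0.5 + 0.5 + 0.25 + 0.125 + 0.0625 + 0.0078125
= 1.4453
Since 1.4453 > 1, prefix-free code does not exist


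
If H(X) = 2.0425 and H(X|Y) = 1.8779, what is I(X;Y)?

I(X;Y) = H(X) - H(X|Y)
I(X;Y) = 2.0425 - 1.8779 = 0.1646 bits


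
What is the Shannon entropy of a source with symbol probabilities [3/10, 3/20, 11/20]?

H(X) = -Σ p(x) log₂ p(x)
  -3/10 × log₂(3/10) = 0.5211
  -3/20 × log₂(3/20) = 0.4105
  -11/20 × log₂(11/20) = 0.4744
H(X) = 1.4060 bits


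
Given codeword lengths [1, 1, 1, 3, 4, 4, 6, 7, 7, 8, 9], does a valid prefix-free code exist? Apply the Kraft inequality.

Kraft inequality: Σ 2^(-l_i) ≤ 1 for prefix-free code
Calculating: 2^(-1) + 2^(-1) + 2^(-1) + 2^(-3) + 2^(-4) + 2^(-4) + 2^(-6) + 2^(-7) + 2^(-7) + 2^(-8) + 2^(-9)
= 0.5 + 0.5 + 0.5 + 0.125 + 0.0625 + 0.0625 + 0.015625 + 0.0078125 + 0.0078125 + 0.00390625 + 0.001953125
= 1.7871
Since 1.7871 > 1, prefix-free code does not exist


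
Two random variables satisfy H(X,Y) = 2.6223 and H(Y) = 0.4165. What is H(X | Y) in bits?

Chain rule: H(X,Y) = H(X|Y) + H(Y)
H(X|Y) = H(X,Y) - H(Y) = 2.6223 - 0.4165 = 2.2058 bits


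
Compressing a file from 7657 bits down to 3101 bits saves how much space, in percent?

Space savings = (1 - Compressed/Original) × 100%
= (1 - 3101/7657) × 100%
= 59.50%


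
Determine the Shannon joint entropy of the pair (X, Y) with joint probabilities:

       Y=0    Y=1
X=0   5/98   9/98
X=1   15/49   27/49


H(X,Y) = -Σ p(x,y) log₂ p(x,y)
  p(0,0)=5/98: -0.0510 × log₂(0.0510) = 0.2190
  p(0,1)=9/98: -0.0918 × log₂(0.0918) = 0.3164
  p(1,0)=15/49: -0.3061 × log₂(0.3061) = 0.5228
  p(1,1)=27/49: -0.5510 × log₂(0.5510) = 0.4738
H(X,Y) = 1.5320 bits


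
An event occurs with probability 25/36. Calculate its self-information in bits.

Information content I(x) = -log₂(p(x))
I = -log₂(25/36) = -log₂(0.6944)
I = 0.5261 bits


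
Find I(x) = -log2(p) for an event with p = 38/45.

Information content I(x) = -log₂(p(x))
I = -log₂(38/45) = -log₂(0.8444)
I = 0.2439 bits


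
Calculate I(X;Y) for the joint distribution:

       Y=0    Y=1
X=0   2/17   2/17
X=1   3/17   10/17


H(X) = 0.7871, H(Y) = 0.8740, H(X,Y) = 1.6184
I(X;Y) = H(X) + H(Y) - H(X,Y) = 0.0427 bits


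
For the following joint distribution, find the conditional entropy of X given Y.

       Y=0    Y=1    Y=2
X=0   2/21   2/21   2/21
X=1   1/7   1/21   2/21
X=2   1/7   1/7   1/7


H(X|Y) = Σ_y p(y) H(X|Y=y)
  p(Y=0) = 8/21, H(X|Y=0) = 1.5613
  p(Y=1) = 2/7, H(X|Y=1) = 1.4591
  p(Y=2) = 1/3, H(X|Y=2) = 1.5567
H(X|Y) = 0.3810×1.5613 + 0.2857×1.4591 + 0.3333×1.5567 = 1.5306 bits


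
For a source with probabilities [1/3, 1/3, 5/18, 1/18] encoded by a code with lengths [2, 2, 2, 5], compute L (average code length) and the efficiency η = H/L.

Average length L = Σ p_i × l_i = 2.1667 bits
Entropy H = 1.8016 bits
Efficiency η = H/L × 100% = 83.15%


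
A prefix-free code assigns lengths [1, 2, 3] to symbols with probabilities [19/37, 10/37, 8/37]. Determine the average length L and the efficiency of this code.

Average length L = Σ p_i × l_i = 1.7027 bits
Entropy H = 1.4816 bits
Efficiency η = H/L × 100% = 87.02%


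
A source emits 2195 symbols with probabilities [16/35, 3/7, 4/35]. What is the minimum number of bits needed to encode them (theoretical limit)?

Entropy H = 1.3978 bits/symbol
Minimum bits = H × n = 1.3978 × 2195
= 3068.08 bits


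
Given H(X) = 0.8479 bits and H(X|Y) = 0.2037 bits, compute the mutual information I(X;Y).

I(X;Y) = H(X) - H(X|Y)
I(X;Y) = 0.8479 - 0.2037 = 0.6442 bits


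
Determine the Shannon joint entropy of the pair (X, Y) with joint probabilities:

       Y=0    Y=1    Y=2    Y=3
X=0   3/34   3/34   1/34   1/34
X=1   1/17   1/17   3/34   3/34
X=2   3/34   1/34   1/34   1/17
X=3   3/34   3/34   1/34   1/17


H(X,Y) = -Σ p(x,y) log₂ p(x,y)
  p(0,0)=3/34: -0.0882 × log₂(0.0882) = 0.3090
  p(0,1)=3/34: -0.0882 × log₂(0.0882) = 0.3090
  p(0,2)=1/34: -0.0294 × log₂(0.0294) = 0.1496
  p(0,3)=1/34: -0.0294 × log₂(0.0294) = 0.1496
  p(1,0)=1/17: -0.0588 × log₂(0.0588) = 0.2404
  p(1,1)=1/17: -0.0588 × log₂(0.0588) = 0.2404
  p(1,2)=3/34: -0.0882 × log₂(0.0882) = 0.3090
  p(1,3)=3/34: -0.0882 × log₂(0.0882) = 0.3090
  p(2,0)=3/34: -0.0882 × log₂(0.0882) = 0.3090
  p(2,1)=1/34: -0.0294 × log₂(0.0294) = 0.1496
  p(2,2)=1/34: -0.0294 × log₂(0.0294) = 0.1496
  p(2,3)=1/17: -0.0588 × log₂(0.0588) = 0.2404
  p(3,0)=3/34: -0.0882 × log₂(0.0882) = 0.3090
  p(3,1)=3/34: -0.0882 × log₂(0.0882) = 0.3090
  p(3,2)=1/34: -0.0294 × log₂(0.0294) = 0.1496
  p(3,3)=1/17: -0.0588 × log₂(0.0588) = 0.2404
H(X,Y) = 3.8732 bits


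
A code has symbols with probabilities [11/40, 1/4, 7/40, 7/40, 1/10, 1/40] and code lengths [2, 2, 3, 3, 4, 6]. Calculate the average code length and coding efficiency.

Average length L = Σ p_i × l_i = 2.6500 bits
Entropy H = 2.3575 bits
Efficiency η = H/L × 100% = 88.96%


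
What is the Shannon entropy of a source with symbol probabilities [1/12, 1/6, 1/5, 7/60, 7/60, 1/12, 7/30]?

H(X) = -Σ p(x) log₂ p(x)
  -1/12 × log₂(1/12) = 0.2987
  -1/6 × log₂(1/6) = 0.4308
  -1/5 × log₂(1/5) = 0.4644
  -7/60 × log₂(7/60) = 0.3616
  -7/60 × log₂(7/60) = 0.3616
  -1/12 × log₂(1/12) = 0.2987
  -7/30 × log₂(7/30) = 0.4899
H(X) = 2.7058 bits


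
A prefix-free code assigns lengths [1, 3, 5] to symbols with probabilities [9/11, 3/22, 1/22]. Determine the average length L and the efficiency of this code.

Average length L = Σ p_i × l_i = 1.4545 bits
Entropy H = 0.8315 bits
Efficiency η = H/L × 100% = 57.17%


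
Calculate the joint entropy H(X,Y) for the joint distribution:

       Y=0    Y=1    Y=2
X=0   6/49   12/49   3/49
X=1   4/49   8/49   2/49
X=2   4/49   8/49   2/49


H(X,Y) = -Σ p(x,y) log₂ p(x,y)
  p(0,0)=6/49: -0.1224 × log₂(0.1224) = 0.3710
  p(0,1)=12/49: -0.2449 × log₂(0.2449) = 0.4971
  p(0,2)=3/49: -0.0612 × log₂(0.0612) = 0.2467
  p(1,0)=4/49: -0.0816 × log₂(0.0816) = 0.2951
  p(1,1)=8/49: -0.1633 × log₂(0.1633) = 0.4269
  p(1,2)=2/49: -0.0408 × log₂(0.0408) = 0.1884
  p(2,0)=4/49: -0.0816 × log₂(0.0816) = 0.2951
  p(2,1)=8/49: -0.1633 × log₂(0.1633) = 0.4269
  p(2,2)=2/49: -0.0408 × log₂(0.0408) = 0.1884
H(X,Y) = 2.9354 bits


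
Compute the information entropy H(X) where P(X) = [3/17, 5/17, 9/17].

H(X) = -Σ p(x) log₂ p(x)
  -3/17 × log₂(3/17) = 0.4416
  -5/17 × log₂(5/17) = 0.5193
  -9/17 × log₂(9/17) = 0.4858
H(X) = 1.4466 bits


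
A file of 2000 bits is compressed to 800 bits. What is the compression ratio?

Compression ratio = Original / Compressed
= 2000 / 800 = 2.50:1


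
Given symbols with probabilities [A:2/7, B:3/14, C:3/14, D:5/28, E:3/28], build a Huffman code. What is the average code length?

Huffman tree construction:
Combine smallest probabilities repeatedly
Resulting codes:
  A: 10 (length 2)
  B: 00 (length 2)
  C: 01 (length 2)
  D: 111 (length 3)
  E: 110 (length 3)
Average length = Σ p(s) × length(s) = 2.2857 bits


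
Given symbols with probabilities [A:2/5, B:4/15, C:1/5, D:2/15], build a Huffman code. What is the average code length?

Huffman tree construction:
Combine smallest probabilities repeatedly
Resulting codes:
  A: 0 (length 1)
  B: 10 (length 2)
  C: 111 (length 3)
  D: 110 (length 3)
Average length = Σ p(s) × length(s) = 1.9333 bits


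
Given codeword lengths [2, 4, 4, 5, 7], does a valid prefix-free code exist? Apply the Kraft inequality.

Kraft inequality: Σ 2^(-l_i) ≤ 1 for prefix-free code
Calculating: 2^(-2) + 2^(-4) + 2^(-4) + 2^(-5) + 2^(-7)
= 0.25 + 0.0625 + 0.0625 + 0.03125 + 0.0078125
= 0.4141
Since 0.4141 ≤ 1, prefix-free code exists


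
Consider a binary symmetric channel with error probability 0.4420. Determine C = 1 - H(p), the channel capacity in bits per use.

For BSC with error probability p:
C = 1 - H(p) where H(p) is binary entropy
H(0.4420) = -0.4420 × log₂(0.4420) - 0.5580 × log₂(0.5580)
H(p) = 0.9903
C = 1 - 0.9903 = 0.0097 bits/use


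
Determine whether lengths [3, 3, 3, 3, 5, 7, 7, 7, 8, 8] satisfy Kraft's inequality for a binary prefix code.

Kraft inequality: Σ 2^(-l_i) ≤ 1 for prefix-free code
Calculating: 2^(-3) + 2^(-3) + 2^(-3) + 2^(-3) + 2^(-5) + 2^(-7) + 2^(-7) + 2^(-7) + 2^(-8) + 2^(-8)
= 0.125 + 0.125 + 0.125 + 0.125 + 0.03125 + 0.0078125 + 0.0078125 + 0.0078125 + 0.00390625 + 0.00390625
= 0.5625
Since 0.5625 ≤ 1, prefix-free code exists


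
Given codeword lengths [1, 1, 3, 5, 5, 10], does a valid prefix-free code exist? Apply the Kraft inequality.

Kraft inequality: Σ 2^(-l_i) ≤ 1 for prefix-free code
Calculating: 2^(-1) + 2^(-1) + 2^(-3) + 2^(-5) + 2^(-5) + 2^(-10)
= 0.5 + 0.5 + 0.125 + 0.03125 + 0.03125 + 0.0009765625
= 1.1885
Since 1.1885 > 1, prefix-free code does not exist


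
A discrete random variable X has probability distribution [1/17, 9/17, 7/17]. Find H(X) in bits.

H(X) = -Σ p(x) log₂ p(x)
  -1/17 × log₂(1/17) = 0.2404
  -9/17 × log₂(9/17) = 0.4858
  -7/17 × log₂(7/17) = 0.5271
H(X) = 1.2533 bits


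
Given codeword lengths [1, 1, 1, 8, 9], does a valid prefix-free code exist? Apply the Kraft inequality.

Kraft inequality: Σ 2^(-l_i) ≤ 1 for prefix-free code
Calculating: 2^(-1) + 2^(-1) + 2^(-1) + 2^(-8) + 2^(-9)
= 0.5 + 0.5 + 0.5 + 0.00390625 + 0.001953125
= 1.5059
Since 1.5059 > 1, prefix-free code does not exist


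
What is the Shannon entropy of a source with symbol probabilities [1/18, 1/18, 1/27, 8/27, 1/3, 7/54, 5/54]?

H(X) = -Σ p(x) log₂ p(x)
  -1/18 × log₂(1/18) = 0.2317
  -1/18 × log₂(1/18) = 0.2317
  -1/27 × log₂(1/27) = 0.1761
  -8/27 × log₂(8/27) = 0.5200
  -1/3 × log₂(1/3) = 0.5283
  -7/54 × log₂(7/54) = 0.3821
  -5/54 × log₂(5/54) = 0.3179
H(X) = 2.3877 bits


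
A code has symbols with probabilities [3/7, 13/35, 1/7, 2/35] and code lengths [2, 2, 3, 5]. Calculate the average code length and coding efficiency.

Average length L = Σ p_i × l_i = 2.3143 bits
Entropy H = 1.6916 bits
Efficiency η = H/L × 100% = 73.09%


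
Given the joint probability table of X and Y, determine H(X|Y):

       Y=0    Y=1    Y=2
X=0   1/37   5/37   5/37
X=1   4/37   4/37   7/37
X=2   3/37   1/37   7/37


H(X|Y) = Σ_y p(y) H(X|Y=y)
  p(Y=0) = 8/37, H(X|Y=0) = 1.4056
  p(Y=1) = 10/37, H(X|Y=1) = 1.3610
  p(Y=2) = 19/37, H(X|Y=2) = 1.5683
H(X|Y) = 0.2162×1.4056 + 0.2703×1.3610 + 0.5135×1.5683 = 1.4771 bits


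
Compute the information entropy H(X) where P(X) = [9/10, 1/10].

H(X) = -Σ p(x) log₂ p(x)
  -9/10 × log₂(9/10) = 0.1368
  -1/10 × log₂(1/10) = 0.3322
H(X) = 0.4690 bits


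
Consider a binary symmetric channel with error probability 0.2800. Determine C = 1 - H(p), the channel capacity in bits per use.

For BSC with error probability p:
C = 1 - H(p) where H(p) is binary entropy
H(0.2800) = -0.2800 × log₂(0.2800) - 0.7200 × log₂(0.7200)
H(p) = 0.8555
C = 1 - 0.8555 = 0.1445 bits/use


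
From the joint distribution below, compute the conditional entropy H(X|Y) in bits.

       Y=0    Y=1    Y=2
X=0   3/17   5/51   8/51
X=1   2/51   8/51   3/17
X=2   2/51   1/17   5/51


H(X|Y) = Σ_y p(y) H(X|Y=y)
  p(Y=0) = 13/51, H(X|Y=0) = 1.1982
  p(Y=1) = 16/51, H(X|Y=1) = 1.4772
  p(Y=2) = 22/51, H(X|Y=2) = 1.5440
H(X|Y) = 0.2549×1.1982 + 0.3137×1.4772 + 0.4314×1.5440 = 1.4349 bits


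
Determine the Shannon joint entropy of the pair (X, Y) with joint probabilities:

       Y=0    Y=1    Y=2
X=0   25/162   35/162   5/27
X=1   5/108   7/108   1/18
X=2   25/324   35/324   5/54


H(X,Y) = -Σ p(x,y) log₂ p(x,y)
  p(0,0)=25/162: -0.1543 × log₂(0.1543) = 0.4160
  p(0,1)=35/162: -0.2160 × log₂(0.2160) = 0.4776
  p(0,2)=5/27: -0.1852 × log₂(0.1852) = 0.4505
  p(1,0)=5/108: -0.0463 × log₂(0.0463) = 0.2052
  p(1,1)=7/108: -0.0648 × log₂(0.0648) = 0.2559
  p(1,2)=1/18: -0.0556 × log₂(0.0556) = 0.2317
  p(2,0)=25/324: -0.0772 × log₂(0.0772) = 0.2852
  p(2,1)=35/324: -0.1080 × log₂(0.1080) = 0.3468
  p(2,2)=5/54: -0.0926 × log₂(0.0926) = 0.3179
H(X,Y) = 2.9868 bits


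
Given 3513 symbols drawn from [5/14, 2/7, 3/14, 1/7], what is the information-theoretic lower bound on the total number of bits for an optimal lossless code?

Entropy H = 1.9242 bits/symbol
Minimum bits = H × n = 1.9242 × 3513
= 6759.62 bits


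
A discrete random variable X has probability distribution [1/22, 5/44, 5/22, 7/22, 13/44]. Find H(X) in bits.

H(X) = -Σ p(x) log₂ p(x)
  -1/22 × log₂(1/22) = 0.2027
  -5/44 × log₂(5/44) = 0.3565
  -5/22 × log₂(5/22) = 0.4858
  -7/22 × log₂(7/22) = 0.5257
  -13/44 × log₂(13/44) = 0.5197
H(X) = 2.0904 bits


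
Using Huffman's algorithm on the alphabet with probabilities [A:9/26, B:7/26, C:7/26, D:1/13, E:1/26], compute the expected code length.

Huffman tree construction:
Combine smallest probabilities repeatedly
Resulting codes:
  A: 11 (length 2)
  B: 01 (length 2)
  C: 10 (length 2)
  D: 001 (length 3)
  E: 000 (length 3)
Average length = Σ p(s) × length(s) = 2.1154 bits


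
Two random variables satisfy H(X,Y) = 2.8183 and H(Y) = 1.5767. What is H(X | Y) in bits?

Chain rule: H(X,Y) = H(X|Y) + H(Y)
H(X|Y) = H(X,Y) - H(Y) = 2.8183 - 1.5767 = 1.2416 bits


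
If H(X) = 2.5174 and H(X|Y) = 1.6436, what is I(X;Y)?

I(X;Y) = H(X) - H(X|Y)
I(X;Y) = 2.5174 - 1.6436 = 0.8738 bits


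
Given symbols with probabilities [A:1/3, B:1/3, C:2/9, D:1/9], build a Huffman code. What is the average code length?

Huffman tree construction:
Combine smallest probabilities repeatedly
Resulting codes:
  A: 10 (length 2)
  B: 11 (length 2)
  C: 01 (length 2)
  D: 00 (length 2)
Average length = Σ p(s) × length(s) = 2.0000 bits


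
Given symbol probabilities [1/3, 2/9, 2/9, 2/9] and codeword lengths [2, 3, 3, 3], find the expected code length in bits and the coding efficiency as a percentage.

Average length L = Σ p_i × l_i = 2.6667 bits
Entropy H = 1.9749 bits
Efficiency η = H/L × 100% = 74.06%


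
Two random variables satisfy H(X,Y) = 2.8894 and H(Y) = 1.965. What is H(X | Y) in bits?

Chain rule: H(X,Y) = H(X|Y) + H(Y)
H(X|Y) = H(X,Y) - H(Y) = 2.8894 - 1.965 = 0.9244 bits


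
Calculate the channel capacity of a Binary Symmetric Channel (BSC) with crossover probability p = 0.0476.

For BSC with error probability p:
C = 1 - H(p) where H(p) is binary entropy
H(0.0476) = -0.0476 × log₂(0.0476) - 0.9524 × log₂(0.9524)
H(p) = 0.2761
C = 1 - 0.2761 = 0.7239 bits/use


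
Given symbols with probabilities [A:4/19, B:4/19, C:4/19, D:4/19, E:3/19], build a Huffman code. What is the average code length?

Huffman tree construction:
Combine smallest probabilities repeatedly
Resulting codes:
  A: 111 (length 3)
  B: 00 (length 2)
  C: 01 (length 2)
  D: 10 (length 2)
  E: 110 (length 3)
Average length = Σ p(s) × length(s) = 2.3684 bits


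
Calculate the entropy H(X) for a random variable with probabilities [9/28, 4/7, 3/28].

H(X) = -Σ p(x) log₂ p(x)
  -9/28 × log₂(9/28) = 0.5263
  -4/7 × log₂(4/7) = 0.4613
  -3/28 × log₂(3/28) = 0.3453
H(X) = 1.3329 bits


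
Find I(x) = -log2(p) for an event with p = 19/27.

Information content I(x) = -log₂(p(x))
I = -log₂(19/27) = -log₂(0.7037)
I = 0.5070 bits


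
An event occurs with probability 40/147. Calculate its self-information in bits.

Information content I(x) = -log₂(p(x))
I = -log₂(40/147) = -log₂(0.2721)
I = 1.8777 bits


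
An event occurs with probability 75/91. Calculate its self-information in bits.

Information content I(x) = -log₂(p(x))
I = -log₂(75/91) = -log₂(0.8242)
I = 0.2790 bits


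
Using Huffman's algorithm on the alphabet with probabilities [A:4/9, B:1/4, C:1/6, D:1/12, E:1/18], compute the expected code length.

Huffman tree construction:
Combine smallest probabilities repeatedly
Resulting codes:
  A: 0 (length 1)
  B: 10 (length 2)
  C: 111 (length 3)
  D: 1101 (length 4)
  E: 1100 (length 4)
Average length = Σ p(s) × length(s) = 2.0000 bits


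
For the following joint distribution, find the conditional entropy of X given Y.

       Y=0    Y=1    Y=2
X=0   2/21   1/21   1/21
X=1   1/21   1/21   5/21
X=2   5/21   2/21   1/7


H(X|Y) = Σ_y p(y) H(X|Y=y)
  p(Y=0) = 8/21, H(X|Y=0) = 1.2988
  p(Y=1) = 4/21, H(X|Y=1) = 1.5000
  p(Y=2) = 3/7, H(X|Y=2) = 1.3516
H(X|Y) = 0.3810×1.2988 + 0.1905×1.5000 + 0.4286×1.3516 = 1.3598 bits


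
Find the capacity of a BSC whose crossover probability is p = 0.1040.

For BSC with error probability p:
C = 1 - H(p) where H(p) is binary entropy
H(0.1040) = -0.1040 × log₂(0.1040) - 0.8960 × log₂(0.8960)
H(p) = 0.4815
C = 1 - 0.4815 = 0.5185 bits/use


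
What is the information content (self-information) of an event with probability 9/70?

Information content I(x) = -log₂(p(x))
I = -log₂(9/70) = -log₂(0.1286)
I = 2.9594 bits


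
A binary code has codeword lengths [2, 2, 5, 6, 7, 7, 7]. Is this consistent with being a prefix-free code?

Kraft inequality: Σ 2^(-l_i) ≤ 1 for prefix-free code
Calculating: 2^(-2) + 2^(-2) + 2^(-5) + 2^(-6) + 2^(-7) + 2^(-7) + 2^(-7)
= 0.25 + 0.25 + 0.03125 + 0.015625 + 0.0078125 + 0.0078125 + 0.0078125
= 0.5703
Since 0.5703 ≤ 1, prefix-free code exists


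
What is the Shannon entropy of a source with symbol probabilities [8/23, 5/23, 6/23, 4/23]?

H(X) = -Σ p(x) log₂ p(x)
  -8/23 × log₂(8/23) = 0.5299
  -5/23 × log₂(5/23) = 0.4786
  -6/23 × log₂(6/23) = 0.5057
  -4/23 × log₂(4/23) = 0.4389
H(X) = 1.9532 bits


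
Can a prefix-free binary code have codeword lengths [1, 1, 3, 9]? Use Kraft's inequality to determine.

Kraft inequality: Σ 2^(-l_i) ≤ 1 for prefix-free code
Calculating: 2^(-1) + 2^(-1) + 2^(-3) + 2^(-9)
= 0.5 + 0.5 + 0.125 + 0.001953125
= 1.1270
Since 1.1270 > 1, prefix-free code does not exist


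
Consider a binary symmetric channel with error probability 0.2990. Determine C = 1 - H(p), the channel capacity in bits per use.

For BSC with error probability p:
C = 1 - H(p) where H(p) is binary entropy
H(0.2990) = -0.2990 × log₂(0.2990) - 0.7010 × log₂(0.7010)
H(p) = 0.8801
C = 1 - 0.8801 = 0.1199 bits/use


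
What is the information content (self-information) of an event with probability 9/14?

Information content I(x) = -log₂(p(x))
I = -log₂(9/14) = -log₂(0.6429)
I = 0.6374 bits


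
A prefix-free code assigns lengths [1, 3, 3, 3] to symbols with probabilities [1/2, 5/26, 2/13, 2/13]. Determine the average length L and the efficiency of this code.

Average length L = Σ p_i × l_i = 2.0000 bits
Entropy H = 1.7883 bits
Efficiency η = H/L × 100% = 89.42%


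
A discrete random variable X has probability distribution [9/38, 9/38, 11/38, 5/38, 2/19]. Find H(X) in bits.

H(X) = -Σ p(x) log₂ p(x)
  -9/38 × log₂(9/38) = 0.4922
  -9/38 × log₂(9/38) = 0.4922
  -11/38 × log₂(11/38) = 0.5177
  -5/38 × log₂(5/38) = 0.3850
  -2/19 × log₂(2/19) = 0.3419
H(X) = 2.2289 bits


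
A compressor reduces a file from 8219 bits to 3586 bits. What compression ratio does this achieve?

Compression ratio = Original / Compressed
= 8219 / 3586 = 2.29:1


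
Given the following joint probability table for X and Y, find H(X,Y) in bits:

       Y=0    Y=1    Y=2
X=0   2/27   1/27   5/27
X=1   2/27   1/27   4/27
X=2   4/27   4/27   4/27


H(X,Y) = -Σ p(x,y) log₂ p(x,y)
  p(0,0)=2/27: -0.0741 × log₂(0.0741) = 0.2781
  p(0,1)=1/27: -0.0370 × log₂(0.0370) = 0.1761
  p(0,2)=5/27: -0.1852 × log₂(0.1852) = 0.4505
  p(1,0)=2/27: -0.0741 × log₂(0.0741) = 0.2781
  p(1,1)=1/27: -0.0370 × log₂(0.0370) = 0.1761
  p(1,2)=4/27: -0.1481 × log₂(0.1481) = 0.4081
  p(2,0)=4/27: -0.1481 × log₂(0.1481) = 0.4081
  p(2,1)=4/27: -0.1481 × log₂(0.1481) = 0.4081
  p(2,2)=4/27: -0.1481 × log₂(0.1481) = 0.4081
H(X,Y) = 2.9916 bits


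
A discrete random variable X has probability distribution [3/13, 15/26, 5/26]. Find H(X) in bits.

H(X) = -Σ p(x) log₂ p(x)
  -3/13 × log₂(3/13) = 0.4882
  -15/26 × log₂(15/26) = 0.4578
  -5/26 × log₂(5/26) = 0.4574
H(X) = 1.4034 bits


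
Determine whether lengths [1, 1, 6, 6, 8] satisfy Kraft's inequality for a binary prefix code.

Kraft inequality: Σ 2^(-l_i) ≤ 1 for prefix-free code
Calculating: 2^(-1) + 2^(-1) + 2^(-6) + 2^(-6) + 2^(-8)
= 0.5 + 0.5 + 0.015625 + 0.015625 + 0.00390625
= 1.0352
Since 1.0352 > 1, prefix-free code does not exist


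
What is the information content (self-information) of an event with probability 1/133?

Information content I(x) = -log₂(p(x))
I = -log₂(1/133) = -log₂(0.0075)
I = 7.0553 bits


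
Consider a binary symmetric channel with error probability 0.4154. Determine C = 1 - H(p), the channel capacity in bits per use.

For BSC with error probability p:
C = 1 - H(p) where H(p) is binary entropy
H(0.4154) = -0.4154 × log₂(0.4154) - 0.5846 × log₂(0.5846)
H(p) = 0.9792
C = 1 - 0.9792 = 0.0208 bits/use


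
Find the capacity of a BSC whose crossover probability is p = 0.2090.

For BSC with error probability p:
C = 1 - H(p) where H(p) is binary entropy
H(0.2090) = -0.2090 × log₂(0.2090) - 0.7910 × log₂(0.7910)
H(p) = 0.7396
C = 1 - 0.7396 = 0.2604 bits/use


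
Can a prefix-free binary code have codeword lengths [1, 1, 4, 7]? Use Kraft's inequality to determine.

Kraft inequality: Σ 2^(-l_i) ≤ 1 for prefix-free code
Calculating: 2^(-1) + 2^(-1) + 2^(-4) + 2^(-7)
= 0.5 + 0.5 + 0.0625 + 0.0078125
= 1.0703
Since 1.0703 > 1, prefix-free code does not exist


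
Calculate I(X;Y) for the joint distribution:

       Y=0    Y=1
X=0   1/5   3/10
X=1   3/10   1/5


H(X) = 1.0000, H(Y) = 1.0000, H(X,Y) = 1.9710
I(X;Y) = H(X) + H(Y) - H(X,Y) = 0.0290 bits


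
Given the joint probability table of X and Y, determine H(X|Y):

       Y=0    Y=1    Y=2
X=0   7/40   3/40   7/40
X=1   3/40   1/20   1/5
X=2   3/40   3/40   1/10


H(X|Y) = Σ_y p(y) H(X|Y=y)
  p(Y=0) = 13/40, H(X|Y=0) = 1.4573
  p(Y=1) = 1/5, H(X|Y=1) = 1.5613
  p(Y=2) = 19/40, H(X|Y=2) = 1.5294
H(X|Y) = 0.3250×1.4573 + 0.2000×1.5613 + 0.4750×1.5294 = 1.5123 bits


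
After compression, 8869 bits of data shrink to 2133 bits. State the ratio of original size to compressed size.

Compression ratio = Original / Compressed
= 8869 / 2133 = 4.16:1


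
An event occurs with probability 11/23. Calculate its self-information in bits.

Information content I(x) = -log₂(p(x))
I = -log₂(11/23) = -log₂(0.4783)
I = 1.0641 bits


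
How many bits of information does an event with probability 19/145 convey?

Information content I(x) = -log₂(p(x))
I = -log₂(19/145) = -log₂(0.1310)
I = 2.9320 bits


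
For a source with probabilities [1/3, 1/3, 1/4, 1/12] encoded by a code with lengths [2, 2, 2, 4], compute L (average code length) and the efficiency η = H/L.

Average length L = Σ p_i × l_i = 2.1667 bits
Entropy H = 1.8554 bits
Efficiency η = H/L × 100% = 85.63%


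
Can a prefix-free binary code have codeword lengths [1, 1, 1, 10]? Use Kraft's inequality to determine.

Kraft inequality: Σ 2^(-l_i) ≤ 1 for prefix-free code
Calculating: 2^(-1) + 2^(-1) + 2^(-1) + 2^(-10)
= 0.5 + 0.5 + 0.5 + 0.0009765625
= 1.5010
Since 1.5010 > 1, prefix-free code does not exist


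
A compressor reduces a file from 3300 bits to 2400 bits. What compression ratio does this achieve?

Compression ratio = Original / Compressed
= 3300 / 2400 = 1.38:1


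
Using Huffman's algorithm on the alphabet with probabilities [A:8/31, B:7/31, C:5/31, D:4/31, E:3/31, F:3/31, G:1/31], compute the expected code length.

Huffman tree construction:
Combine smallest probabilities repeatedly
Resulting codes:
  A: 10 (length 2)
  B: 00 (length 2)
  C: 111 (length 3)
  D: 011 (length 3)
  E: 1101 (length 4)
  F: 010 (length 3)
  G: 1100 (length 4)
Average length = Σ p(s) × length(s) = 2.6452 bits


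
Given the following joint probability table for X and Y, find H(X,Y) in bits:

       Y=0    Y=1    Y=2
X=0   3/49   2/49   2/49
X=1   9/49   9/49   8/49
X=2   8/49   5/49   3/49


H(X,Y) = -Σ p(x,y) log₂ p(x,y)
  p(0,0)=3/49: -0.0612 × log₂(0.0612) = 0.2467
  p(0,1)=2/49: -0.0408 × log₂(0.0408) = 0.1884
  p(0,2)=2/49: -0.0408 × log₂(0.0408) = 0.1884
  p(1,0)=9/49: -0.1837 × log₂(0.1837) = 0.4490
  p(1,1)=9/49: -0.1837 × log₂(0.1837) = 0.4490
  p(1,2)=8/49: -0.1633 × log₂(0.1633) = 0.4269
  p(2,0)=8/49: -0.1633 × log₂(0.1633) = 0.4269
  p(2,1)=5/49: -0.1020 × log₂(0.1020) = 0.3360
  p(2,2)=3/49: -0.0612 × log₂(0.0612) = 0.2467
H(X,Y) = 2.9580 bits
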